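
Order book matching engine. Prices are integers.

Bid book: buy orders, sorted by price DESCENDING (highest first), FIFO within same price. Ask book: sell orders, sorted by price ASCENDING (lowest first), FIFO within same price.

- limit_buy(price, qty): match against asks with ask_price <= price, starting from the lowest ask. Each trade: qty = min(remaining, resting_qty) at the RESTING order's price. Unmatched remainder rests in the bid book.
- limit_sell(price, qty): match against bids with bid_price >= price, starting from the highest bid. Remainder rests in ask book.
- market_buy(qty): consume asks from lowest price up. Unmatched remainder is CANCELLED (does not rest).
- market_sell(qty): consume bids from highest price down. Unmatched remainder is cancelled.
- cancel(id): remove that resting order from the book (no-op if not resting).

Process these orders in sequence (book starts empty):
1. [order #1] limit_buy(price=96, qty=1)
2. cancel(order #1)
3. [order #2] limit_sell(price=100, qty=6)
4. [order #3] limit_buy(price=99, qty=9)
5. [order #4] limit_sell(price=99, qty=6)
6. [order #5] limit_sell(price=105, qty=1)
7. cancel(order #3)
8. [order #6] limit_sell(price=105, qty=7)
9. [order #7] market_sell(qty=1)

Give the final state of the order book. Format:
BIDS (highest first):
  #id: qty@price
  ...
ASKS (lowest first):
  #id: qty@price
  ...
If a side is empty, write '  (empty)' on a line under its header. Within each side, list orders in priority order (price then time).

Answer: BIDS (highest first):
  (empty)
ASKS (lowest first):
  #2: 6@100
  #5: 1@105
  #6: 7@105

Derivation:
After op 1 [order #1] limit_buy(price=96, qty=1): fills=none; bids=[#1:1@96] asks=[-]
After op 2 cancel(order #1): fills=none; bids=[-] asks=[-]
After op 3 [order #2] limit_sell(price=100, qty=6): fills=none; bids=[-] asks=[#2:6@100]
After op 4 [order #3] limit_buy(price=99, qty=9): fills=none; bids=[#3:9@99] asks=[#2:6@100]
After op 5 [order #4] limit_sell(price=99, qty=6): fills=#3x#4:6@99; bids=[#3:3@99] asks=[#2:6@100]
After op 6 [order #5] limit_sell(price=105, qty=1): fills=none; bids=[#3:3@99] asks=[#2:6@100 #5:1@105]
After op 7 cancel(order #3): fills=none; bids=[-] asks=[#2:6@100 #5:1@105]
After op 8 [order #6] limit_sell(price=105, qty=7): fills=none; bids=[-] asks=[#2:6@100 #5:1@105 #6:7@105]
After op 9 [order #7] market_sell(qty=1): fills=none; bids=[-] asks=[#2:6@100 #5:1@105 #6:7@105]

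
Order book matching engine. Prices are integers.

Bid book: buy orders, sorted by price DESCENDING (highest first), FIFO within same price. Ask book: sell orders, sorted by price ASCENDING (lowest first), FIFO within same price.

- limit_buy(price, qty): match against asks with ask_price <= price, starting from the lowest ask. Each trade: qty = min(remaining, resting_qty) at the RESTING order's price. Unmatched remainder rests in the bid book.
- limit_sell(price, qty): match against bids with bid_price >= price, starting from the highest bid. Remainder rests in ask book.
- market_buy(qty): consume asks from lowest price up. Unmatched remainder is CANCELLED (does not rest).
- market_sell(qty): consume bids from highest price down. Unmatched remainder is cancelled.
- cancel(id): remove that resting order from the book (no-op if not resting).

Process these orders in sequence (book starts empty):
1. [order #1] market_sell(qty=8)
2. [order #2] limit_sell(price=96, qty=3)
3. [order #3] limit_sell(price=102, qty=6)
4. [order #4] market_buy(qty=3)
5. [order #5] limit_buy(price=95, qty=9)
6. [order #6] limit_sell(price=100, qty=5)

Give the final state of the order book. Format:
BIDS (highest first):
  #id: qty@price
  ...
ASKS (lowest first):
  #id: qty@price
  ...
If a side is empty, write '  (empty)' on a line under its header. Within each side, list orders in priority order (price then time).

Answer: BIDS (highest first):
  #5: 9@95
ASKS (lowest first):
  #6: 5@100
  #3: 6@102

Derivation:
After op 1 [order #1] market_sell(qty=8): fills=none; bids=[-] asks=[-]
After op 2 [order #2] limit_sell(price=96, qty=3): fills=none; bids=[-] asks=[#2:3@96]
After op 3 [order #3] limit_sell(price=102, qty=6): fills=none; bids=[-] asks=[#2:3@96 #3:6@102]
After op 4 [order #4] market_buy(qty=3): fills=#4x#2:3@96; bids=[-] asks=[#3:6@102]
After op 5 [order #5] limit_buy(price=95, qty=9): fills=none; bids=[#5:9@95] asks=[#3:6@102]
After op 6 [order #6] limit_sell(price=100, qty=5): fills=none; bids=[#5:9@95] asks=[#6:5@100 #3:6@102]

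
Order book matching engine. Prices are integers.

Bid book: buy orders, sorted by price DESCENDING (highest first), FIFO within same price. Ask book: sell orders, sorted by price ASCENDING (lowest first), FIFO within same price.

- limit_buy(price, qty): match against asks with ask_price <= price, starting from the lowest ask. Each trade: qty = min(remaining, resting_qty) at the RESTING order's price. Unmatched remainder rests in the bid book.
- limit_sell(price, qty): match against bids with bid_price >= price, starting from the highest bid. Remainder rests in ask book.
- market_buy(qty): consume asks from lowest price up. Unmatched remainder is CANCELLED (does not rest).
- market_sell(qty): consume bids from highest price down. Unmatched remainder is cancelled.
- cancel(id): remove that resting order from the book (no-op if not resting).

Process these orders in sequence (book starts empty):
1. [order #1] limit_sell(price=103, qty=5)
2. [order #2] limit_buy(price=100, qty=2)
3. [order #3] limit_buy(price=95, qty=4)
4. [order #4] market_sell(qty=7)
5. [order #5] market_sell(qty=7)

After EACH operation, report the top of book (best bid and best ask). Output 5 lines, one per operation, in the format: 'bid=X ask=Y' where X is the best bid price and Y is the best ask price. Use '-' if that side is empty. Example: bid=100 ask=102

After op 1 [order #1] limit_sell(price=103, qty=5): fills=none; bids=[-] asks=[#1:5@103]
After op 2 [order #2] limit_buy(price=100, qty=2): fills=none; bids=[#2:2@100] asks=[#1:5@103]
After op 3 [order #3] limit_buy(price=95, qty=4): fills=none; bids=[#2:2@100 #3:4@95] asks=[#1:5@103]
After op 4 [order #4] market_sell(qty=7): fills=#2x#4:2@100 #3x#4:4@95; bids=[-] asks=[#1:5@103]
After op 5 [order #5] market_sell(qty=7): fills=none; bids=[-] asks=[#1:5@103]

Answer: bid=- ask=103
bid=100 ask=103
bid=100 ask=103
bid=- ask=103
bid=- ask=103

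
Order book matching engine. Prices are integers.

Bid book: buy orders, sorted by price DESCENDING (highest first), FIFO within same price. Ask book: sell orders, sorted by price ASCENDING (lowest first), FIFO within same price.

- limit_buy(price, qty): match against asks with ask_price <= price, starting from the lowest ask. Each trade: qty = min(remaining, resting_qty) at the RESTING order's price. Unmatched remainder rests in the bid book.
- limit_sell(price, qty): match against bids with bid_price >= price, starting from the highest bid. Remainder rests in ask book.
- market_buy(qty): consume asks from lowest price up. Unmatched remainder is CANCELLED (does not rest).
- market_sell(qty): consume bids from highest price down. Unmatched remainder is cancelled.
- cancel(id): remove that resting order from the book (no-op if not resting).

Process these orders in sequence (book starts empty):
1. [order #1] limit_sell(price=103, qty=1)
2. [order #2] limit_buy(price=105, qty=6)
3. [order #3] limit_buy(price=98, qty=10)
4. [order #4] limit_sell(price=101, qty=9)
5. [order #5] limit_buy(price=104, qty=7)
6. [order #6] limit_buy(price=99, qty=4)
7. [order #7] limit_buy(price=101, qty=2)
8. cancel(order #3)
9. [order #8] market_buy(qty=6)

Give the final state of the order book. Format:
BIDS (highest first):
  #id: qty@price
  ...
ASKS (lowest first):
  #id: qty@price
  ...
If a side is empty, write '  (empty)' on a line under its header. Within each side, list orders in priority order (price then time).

Answer: BIDS (highest first):
  #5: 3@104
  #7: 2@101
  #6: 4@99
ASKS (lowest first):
  (empty)

Derivation:
After op 1 [order #1] limit_sell(price=103, qty=1): fills=none; bids=[-] asks=[#1:1@103]
After op 2 [order #2] limit_buy(price=105, qty=6): fills=#2x#1:1@103; bids=[#2:5@105] asks=[-]
After op 3 [order #3] limit_buy(price=98, qty=10): fills=none; bids=[#2:5@105 #3:10@98] asks=[-]
After op 4 [order #4] limit_sell(price=101, qty=9): fills=#2x#4:5@105; bids=[#3:10@98] asks=[#4:4@101]
After op 5 [order #5] limit_buy(price=104, qty=7): fills=#5x#4:4@101; bids=[#5:3@104 #3:10@98] asks=[-]
After op 6 [order #6] limit_buy(price=99, qty=4): fills=none; bids=[#5:3@104 #6:4@99 #3:10@98] asks=[-]
After op 7 [order #7] limit_buy(price=101, qty=2): fills=none; bids=[#5:3@104 #7:2@101 #6:4@99 #3:10@98] asks=[-]
After op 8 cancel(order #3): fills=none; bids=[#5:3@104 #7:2@101 #6:4@99] asks=[-]
After op 9 [order #8] market_buy(qty=6): fills=none; bids=[#5:3@104 #7:2@101 #6:4@99] asks=[-]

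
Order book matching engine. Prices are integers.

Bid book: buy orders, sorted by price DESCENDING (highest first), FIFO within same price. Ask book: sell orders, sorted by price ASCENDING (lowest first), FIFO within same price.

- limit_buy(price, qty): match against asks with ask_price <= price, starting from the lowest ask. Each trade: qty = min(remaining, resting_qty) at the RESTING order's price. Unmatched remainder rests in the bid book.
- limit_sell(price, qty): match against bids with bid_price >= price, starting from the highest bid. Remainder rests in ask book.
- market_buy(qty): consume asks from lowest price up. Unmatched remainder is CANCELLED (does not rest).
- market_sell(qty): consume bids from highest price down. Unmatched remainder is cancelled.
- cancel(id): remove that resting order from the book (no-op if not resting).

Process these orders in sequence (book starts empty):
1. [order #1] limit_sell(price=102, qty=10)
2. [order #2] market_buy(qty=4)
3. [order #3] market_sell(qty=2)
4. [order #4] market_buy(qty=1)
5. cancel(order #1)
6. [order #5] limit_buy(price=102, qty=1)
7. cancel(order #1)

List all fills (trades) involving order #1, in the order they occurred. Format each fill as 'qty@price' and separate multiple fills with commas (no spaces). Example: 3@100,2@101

Answer: 4@102,1@102

Derivation:
After op 1 [order #1] limit_sell(price=102, qty=10): fills=none; bids=[-] asks=[#1:10@102]
After op 2 [order #2] market_buy(qty=4): fills=#2x#1:4@102; bids=[-] asks=[#1:6@102]
After op 3 [order #3] market_sell(qty=2): fills=none; bids=[-] asks=[#1:6@102]
After op 4 [order #4] market_buy(qty=1): fills=#4x#1:1@102; bids=[-] asks=[#1:5@102]
After op 5 cancel(order #1): fills=none; bids=[-] asks=[-]
After op 6 [order #5] limit_buy(price=102, qty=1): fills=none; bids=[#5:1@102] asks=[-]
After op 7 cancel(order #1): fills=none; bids=[#5:1@102] asks=[-]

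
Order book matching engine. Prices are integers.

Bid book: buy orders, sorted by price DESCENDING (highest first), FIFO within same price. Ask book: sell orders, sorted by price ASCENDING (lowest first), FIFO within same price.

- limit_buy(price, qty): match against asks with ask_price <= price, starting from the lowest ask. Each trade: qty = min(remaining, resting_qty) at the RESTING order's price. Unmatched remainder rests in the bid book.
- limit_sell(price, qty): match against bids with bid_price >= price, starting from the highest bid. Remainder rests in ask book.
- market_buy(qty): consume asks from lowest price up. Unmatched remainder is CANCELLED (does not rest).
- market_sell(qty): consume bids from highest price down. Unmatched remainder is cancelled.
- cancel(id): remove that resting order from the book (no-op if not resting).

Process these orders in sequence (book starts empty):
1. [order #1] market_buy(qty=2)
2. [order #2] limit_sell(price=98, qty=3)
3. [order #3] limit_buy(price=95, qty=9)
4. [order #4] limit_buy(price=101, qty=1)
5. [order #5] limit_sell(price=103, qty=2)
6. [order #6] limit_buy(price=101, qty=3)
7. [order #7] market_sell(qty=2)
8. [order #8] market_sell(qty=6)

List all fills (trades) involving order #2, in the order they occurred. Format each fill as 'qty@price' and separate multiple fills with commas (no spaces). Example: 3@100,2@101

After op 1 [order #1] market_buy(qty=2): fills=none; bids=[-] asks=[-]
After op 2 [order #2] limit_sell(price=98, qty=3): fills=none; bids=[-] asks=[#2:3@98]
After op 3 [order #3] limit_buy(price=95, qty=9): fills=none; bids=[#3:9@95] asks=[#2:3@98]
After op 4 [order #4] limit_buy(price=101, qty=1): fills=#4x#2:1@98; bids=[#3:9@95] asks=[#2:2@98]
After op 5 [order #5] limit_sell(price=103, qty=2): fills=none; bids=[#3:9@95] asks=[#2:2@98 #5:2@103]
After op 6 [order #6] limit_buy(price=101, qty=3): fills=#6x#2:2@98; bids=[#6:1@101 #3:9@95] asks=[#5:2@103]
After op 7 [order #7] market_sell(qty=2): fills=#6x#7:1@101 #3x#7:1@95; bids=[#3:8@95] asks=[#5:2@103]
After op 8 [order #8] market_sell(qty=6): fills=#3x#8:6@95; bids=[#3:2@95] asks=[#5:2@103]

Answer: 1@98,2@98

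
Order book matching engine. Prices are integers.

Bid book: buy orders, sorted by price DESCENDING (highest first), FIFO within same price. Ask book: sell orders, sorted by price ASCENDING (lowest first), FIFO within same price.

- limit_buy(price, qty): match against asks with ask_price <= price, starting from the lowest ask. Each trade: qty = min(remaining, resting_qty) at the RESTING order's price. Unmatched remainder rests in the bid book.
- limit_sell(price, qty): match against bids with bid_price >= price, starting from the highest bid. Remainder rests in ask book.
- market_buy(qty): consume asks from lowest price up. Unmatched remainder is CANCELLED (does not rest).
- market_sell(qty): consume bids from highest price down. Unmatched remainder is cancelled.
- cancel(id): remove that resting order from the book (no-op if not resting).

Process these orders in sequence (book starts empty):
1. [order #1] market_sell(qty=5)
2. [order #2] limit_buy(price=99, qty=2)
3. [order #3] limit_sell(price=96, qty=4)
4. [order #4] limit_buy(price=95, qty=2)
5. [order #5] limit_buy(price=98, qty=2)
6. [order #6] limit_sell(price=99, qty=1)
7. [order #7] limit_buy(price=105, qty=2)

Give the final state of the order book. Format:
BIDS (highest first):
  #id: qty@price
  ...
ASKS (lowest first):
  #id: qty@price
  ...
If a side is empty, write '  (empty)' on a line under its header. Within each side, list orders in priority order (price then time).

After op 1 [order #1] market_sell(qty=5): fills=none; bids=[-] asks=[-]
After op 2 [order #2] limit_buy(price=99, qty=2): fills=none; bids=[#2:2@99] asks=[-]
After op 3 [order #3] limit_sell(price=96, qty=4): fills=#2x#3:2@99; bids=[-] asks=[#3:2@96]
After op 4 [order #4] limit_buy(price=95, qty=2): fills=none; bids=[#4:2@95] asks=[#3:2@96]
After op 5 [order #5] limit_buy(price=98, qty=2): fills=#5x#3:2@96; bids=[#4:2@95] asks=[-]
After op 6 [order #6] limit_sell(price=99, qty=1): fills=none; bids=[#4:2@95] asks=[#6:1@99]
After op 7 [order #7] limit_buy(price=105, qty=2): fills=#7x#6:1@99; bids=[#7:1@105 #4:2@95] asks=[-]

Answer: BIDS (highest first):
  #7: 1@105
  #4: 2@95
ASKS (lowest first):
  (empty)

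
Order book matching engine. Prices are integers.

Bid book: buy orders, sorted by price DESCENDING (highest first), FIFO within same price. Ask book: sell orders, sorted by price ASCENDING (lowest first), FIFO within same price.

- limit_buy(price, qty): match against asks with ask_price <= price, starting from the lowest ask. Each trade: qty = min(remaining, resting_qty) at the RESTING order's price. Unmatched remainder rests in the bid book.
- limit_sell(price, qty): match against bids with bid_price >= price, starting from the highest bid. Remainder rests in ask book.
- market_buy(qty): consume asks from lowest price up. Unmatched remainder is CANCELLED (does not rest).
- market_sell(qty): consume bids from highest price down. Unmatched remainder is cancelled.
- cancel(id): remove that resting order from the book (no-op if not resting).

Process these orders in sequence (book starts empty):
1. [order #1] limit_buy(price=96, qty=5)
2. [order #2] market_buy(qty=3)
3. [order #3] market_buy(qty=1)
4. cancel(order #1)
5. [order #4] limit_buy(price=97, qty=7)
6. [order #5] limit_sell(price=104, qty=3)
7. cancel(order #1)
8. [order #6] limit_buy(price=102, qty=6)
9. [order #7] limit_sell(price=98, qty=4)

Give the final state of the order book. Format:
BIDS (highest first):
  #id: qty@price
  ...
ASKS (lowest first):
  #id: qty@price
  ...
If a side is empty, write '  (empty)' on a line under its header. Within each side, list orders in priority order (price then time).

After op 1 [order #1] limit_buy(price=96, qty=5): fills=none; bids=[#1:5@96] asks=[-]
After op 2 [order #2] market_buy(qty=3): fills=none; bids=[#1:5@96] asks=[-]
After op 3 [order #3] market_buy(qty=1): fills=none; bids=[#1:5@96] asks=[-]
After op 4 cancel(order #1): fills=none; bids=[-] asks=[-]
After op 5 [order #4] limit_buy(price=97, qty=7): fills=none; bids=[#4:7@97] asks=[-]
After op 6 [order #5] limit_sell(price=104, qty=3): fills=none; bids=[#4:7@97] asks=[#5:3@104]
After op 7 cancel(order #1): fills=none; bids=[#4:7@97] asks=[#5:3@104]
After op 8 [order #6] limit_buy(price=102, qty=6): fills=none; bids=[#6:6@102 #4:7@97] asks=[#5:3@104]
After op 9 [order #7] limit_sell(price=98, qty=4): fills=#6x#7:4@102; bids=[#6:2@102 #4:7@97] asks=[#5:3@104]

Answer: BIDS (highest first):
  #6: 2@102
  #4: 7@97
ASKS (lowest first):
  #5: 3@104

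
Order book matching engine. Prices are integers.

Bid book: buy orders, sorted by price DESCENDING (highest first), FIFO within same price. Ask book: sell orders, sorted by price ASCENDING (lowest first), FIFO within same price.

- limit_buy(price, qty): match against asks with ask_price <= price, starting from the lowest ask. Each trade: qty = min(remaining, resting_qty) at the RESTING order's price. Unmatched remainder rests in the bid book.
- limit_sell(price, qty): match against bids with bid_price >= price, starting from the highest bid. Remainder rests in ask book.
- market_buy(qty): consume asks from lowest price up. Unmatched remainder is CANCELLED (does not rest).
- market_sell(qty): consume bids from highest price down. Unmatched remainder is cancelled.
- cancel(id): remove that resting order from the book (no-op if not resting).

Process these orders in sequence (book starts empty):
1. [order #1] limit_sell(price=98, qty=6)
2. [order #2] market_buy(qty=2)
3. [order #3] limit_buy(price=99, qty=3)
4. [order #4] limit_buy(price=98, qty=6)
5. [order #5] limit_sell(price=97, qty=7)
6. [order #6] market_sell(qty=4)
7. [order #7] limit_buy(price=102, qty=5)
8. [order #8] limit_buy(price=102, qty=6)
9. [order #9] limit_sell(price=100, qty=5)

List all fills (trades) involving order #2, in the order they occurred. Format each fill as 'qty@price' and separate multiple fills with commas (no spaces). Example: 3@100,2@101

Answer: 2@98

Derivation:
After op 1 [order #1] limit_sell(price=98, qty=6): fills=none; bids=[-] asks=[#1:6@98]
After op 2 [order #2] market_buy(qty=2): fills=#2x#1:2@98; bids=[-] asks=[#1:4@98]
After op 3 [order #3] limit_buy(price=99, qty=3): fills=#3x#1:3@98; bids=[-] asks=[#1:1@98]
After op 4 [order #4] limit_buy(price=98, qty=6): fills=#4x#1:1@98; bids=[#4:5@98] asks=[-]
After op 5 [order #5] limit_sell(price=97, qty=7): fills=#4x#5:5@98; bids=[-] asks=[#5:2@97]
After op 6 [order #6] market_sell(qty=4): fills=none; bids=[-] asks=[#5:2@97]
After op 7 [order #7] limit_buy(price=102, qty=5): fills=#7x#5:2@97; bids=[#7:3@102] asks=[-]
After op 8 [order #8] limit_buy(price=102, qty=6): fills=none; bids=[#7:3@102 #8:6@102] asks=[-]
After op 9 [order #9] limit_sell(price=100, qty=5): fills=#7x#9:3@102 #8x#9:2@102; bids=[#8:4@102] asks=[-]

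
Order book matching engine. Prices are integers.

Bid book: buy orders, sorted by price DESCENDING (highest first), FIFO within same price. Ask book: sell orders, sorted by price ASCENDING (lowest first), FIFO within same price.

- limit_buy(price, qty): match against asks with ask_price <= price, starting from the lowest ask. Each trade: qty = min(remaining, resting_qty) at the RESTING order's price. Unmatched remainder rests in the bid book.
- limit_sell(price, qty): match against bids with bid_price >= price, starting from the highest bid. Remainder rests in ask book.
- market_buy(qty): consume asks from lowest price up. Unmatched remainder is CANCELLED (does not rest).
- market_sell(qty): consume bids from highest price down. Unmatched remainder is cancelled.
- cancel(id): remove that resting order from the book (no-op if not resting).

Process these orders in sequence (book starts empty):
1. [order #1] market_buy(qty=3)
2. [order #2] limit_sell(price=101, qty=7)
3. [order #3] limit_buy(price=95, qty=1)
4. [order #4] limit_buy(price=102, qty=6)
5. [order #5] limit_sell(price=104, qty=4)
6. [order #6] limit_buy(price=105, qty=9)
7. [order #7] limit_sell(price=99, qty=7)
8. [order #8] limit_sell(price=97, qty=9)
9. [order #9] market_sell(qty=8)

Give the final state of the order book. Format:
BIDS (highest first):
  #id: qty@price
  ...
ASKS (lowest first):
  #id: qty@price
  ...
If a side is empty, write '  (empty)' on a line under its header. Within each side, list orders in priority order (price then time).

After op 1 [order #1] market_buy(qty=3): fills=none; bids=[-] asks=[-]
After op 2 [order #2] limit_sell(price=101, qty=7): fills=none; bids=[-] asks=[#2:7@101]
After op 3 [order #3] limit_buy(price=95, qty=1): fills=none; bids=[#3:1@95] asks=[#2:7@101]
After op 4 [order #4] limit_buy(price=102, qty=6): fills=#4x#2:6@101; bids=[#3:1@95] asks=[#2:1@101]
After op 5 [order #5] limit_sell(price=104, qty=4): fills=none; bids=[#3:1@95] asks=[#2:1@101 #5:4@104]
After op 6 [order #6] limit_buy(price=105, qty=9): fills=#6x#2:1@101 #6x#5:4@104; bids=[#6:4@105 #3:1@95] asks=[-]
After op 7 [order #7] limit_sell(price=99, qty=7): fills=#6x#7:4@105; bids=[#3:1@95] asks=[#7:3@99]
After op 8 [order #8] limit_sell(price=97, qty=9): fills=none; bids=[#3:1@95] asks=[#8:9@97 #7:3@99]
After op 9 [order #9] market_sell(qty=8): fills=#3x#9:1@95; bids=[-] asks=[#8:9@97 #7:3@99]

Answer: BIDS (highest first):
  (empty)
ASKS (lowest first):
  #8: 9@97
  #7: 3@99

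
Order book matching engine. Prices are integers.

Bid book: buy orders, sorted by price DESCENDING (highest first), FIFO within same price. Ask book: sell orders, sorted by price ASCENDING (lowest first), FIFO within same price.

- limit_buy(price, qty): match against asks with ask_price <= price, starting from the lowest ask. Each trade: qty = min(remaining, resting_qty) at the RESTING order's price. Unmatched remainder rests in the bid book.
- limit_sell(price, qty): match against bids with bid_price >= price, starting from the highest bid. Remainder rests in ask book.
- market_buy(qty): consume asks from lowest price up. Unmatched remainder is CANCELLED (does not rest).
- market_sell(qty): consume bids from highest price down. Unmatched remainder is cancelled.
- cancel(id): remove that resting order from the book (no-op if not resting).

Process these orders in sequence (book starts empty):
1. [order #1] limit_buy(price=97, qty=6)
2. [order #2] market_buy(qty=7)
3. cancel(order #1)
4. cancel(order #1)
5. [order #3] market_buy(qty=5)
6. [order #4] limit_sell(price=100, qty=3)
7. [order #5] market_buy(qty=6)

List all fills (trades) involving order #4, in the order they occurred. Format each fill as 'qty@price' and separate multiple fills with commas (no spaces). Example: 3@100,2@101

Answer: 3@100

Derivation:
After op 1 [order #1] limit_buy(price=97, qty=6): fills=none; bids=[#1:6@97] asks=[-]
After op 2 [order #2] market_buy(qty=7): fills=none; bids=[#1:6@97] asks=[-]
After op 3 cancel(order #1): fills=none; bids=[-] asks=[-]
After op 4 cancel(order #1): fills=none; bids=[-] asks=[-]
After op 5 [order #3] market_buy(qty=5): fills=none; bids=[-] asks=[-]
After op 6 [order #4] limit_sell(price=100, qty=3): fills=none; bids=[-] asks=[#4:3@100]
After op 7 [order #5] market_buy(qty=6): fills=#5x#4:3@100; bids=[-] asks=[-]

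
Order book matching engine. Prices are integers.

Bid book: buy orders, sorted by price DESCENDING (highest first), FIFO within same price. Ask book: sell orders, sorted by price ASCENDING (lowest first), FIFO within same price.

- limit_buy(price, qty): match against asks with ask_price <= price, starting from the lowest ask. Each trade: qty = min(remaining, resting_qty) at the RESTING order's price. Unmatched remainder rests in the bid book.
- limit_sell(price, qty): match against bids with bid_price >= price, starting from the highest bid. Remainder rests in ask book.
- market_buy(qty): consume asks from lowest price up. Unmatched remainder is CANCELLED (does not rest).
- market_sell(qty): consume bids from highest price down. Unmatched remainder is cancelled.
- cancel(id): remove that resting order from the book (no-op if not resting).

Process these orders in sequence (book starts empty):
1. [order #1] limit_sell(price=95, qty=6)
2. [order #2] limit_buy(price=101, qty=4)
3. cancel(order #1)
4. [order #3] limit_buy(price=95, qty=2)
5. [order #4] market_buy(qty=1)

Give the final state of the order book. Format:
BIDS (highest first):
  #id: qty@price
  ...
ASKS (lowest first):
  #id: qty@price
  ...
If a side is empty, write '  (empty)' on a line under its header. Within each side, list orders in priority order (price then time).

After op 1 [order #1] limit_sell(price=95, qty=6): fills=none; bids=[-] asks=[#1:6@95]
After op 2 [order #2] limit_buy(price=101, qty=4): fills=#2x#1:4@95; bids=[-] asks=[#1:2@95]
After op 3 cancel(order #1): fills=none; bids=[-] asks=[-]
After op 4 [order #3] limit_buy(price=95, qty=2): fills=none; bids=[#3:2@95] asks=[-]
After op 5 [order #4] market_buy(qty=1): fills=none; bids=[#3:2@95] asks=[-]

Answer: BIDS (highest first):
  #3: 2@95
ASKS (lowest first):
  (empty)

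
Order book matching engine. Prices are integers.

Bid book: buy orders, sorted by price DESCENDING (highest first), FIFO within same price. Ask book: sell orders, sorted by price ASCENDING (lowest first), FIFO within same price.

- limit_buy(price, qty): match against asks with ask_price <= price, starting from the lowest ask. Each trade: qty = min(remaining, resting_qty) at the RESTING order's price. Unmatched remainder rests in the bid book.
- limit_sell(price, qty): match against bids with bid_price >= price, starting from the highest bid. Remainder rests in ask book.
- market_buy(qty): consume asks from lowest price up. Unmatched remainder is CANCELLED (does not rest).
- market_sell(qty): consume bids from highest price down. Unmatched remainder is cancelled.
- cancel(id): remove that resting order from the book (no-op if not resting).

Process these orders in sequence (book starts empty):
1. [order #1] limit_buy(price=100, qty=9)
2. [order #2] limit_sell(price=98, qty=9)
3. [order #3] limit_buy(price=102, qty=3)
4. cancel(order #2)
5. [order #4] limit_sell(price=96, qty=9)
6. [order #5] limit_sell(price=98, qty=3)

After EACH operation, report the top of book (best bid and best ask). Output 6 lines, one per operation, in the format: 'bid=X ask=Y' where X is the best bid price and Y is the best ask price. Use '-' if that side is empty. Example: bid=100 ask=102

After op 1 [order #1] limit_buy(price=100, qty=9): fills=none; bids=[#1:9@100] asks=[-]
After op 2 [order #2] limit_sell(price=98, qty=9): fills=#1x#2:9@100; bids=[-] asks=[-]
After op 3 [order #3] limit_buy(price=102, qty=3): fills=none; bids=[#3:3@102] asks=[-]
After op 4 cancel(order #2): fills=none; bids=[#3:3@102] asks=[-]
After op 5 [order #4] limit_sell(price=96, qty=9): fills=#3x#4:3@102; bids=[-] asks=[#4:6@96]
After op 6 [order #5] limit_sell(price=98, qty=3): fills=none; bids=[-] asks=[#4:6@96 #5:3@98]

Answer: bid=100 ask=-
bid=- ask=-
bid=102 ask=-
bid=102 ask=-
bid=- ask=96
bid=- ask=96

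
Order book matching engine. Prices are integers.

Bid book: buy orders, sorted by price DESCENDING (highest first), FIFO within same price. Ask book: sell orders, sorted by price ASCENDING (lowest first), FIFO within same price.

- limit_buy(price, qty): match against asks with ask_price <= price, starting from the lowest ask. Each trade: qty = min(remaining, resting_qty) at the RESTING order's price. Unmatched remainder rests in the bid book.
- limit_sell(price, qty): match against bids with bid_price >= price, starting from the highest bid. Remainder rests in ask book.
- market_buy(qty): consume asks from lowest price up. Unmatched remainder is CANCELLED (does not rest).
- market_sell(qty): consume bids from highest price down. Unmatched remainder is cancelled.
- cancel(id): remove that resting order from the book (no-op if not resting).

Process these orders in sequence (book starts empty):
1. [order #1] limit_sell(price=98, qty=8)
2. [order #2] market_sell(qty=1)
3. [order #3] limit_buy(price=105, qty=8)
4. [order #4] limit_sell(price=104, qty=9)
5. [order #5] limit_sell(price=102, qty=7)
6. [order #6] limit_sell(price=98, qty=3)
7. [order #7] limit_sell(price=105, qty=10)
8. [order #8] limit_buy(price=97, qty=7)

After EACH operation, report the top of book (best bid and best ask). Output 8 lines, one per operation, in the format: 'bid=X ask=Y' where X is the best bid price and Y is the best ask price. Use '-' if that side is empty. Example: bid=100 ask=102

After op 1 [order #1] limit_sell(price=98, qty=8): fills=none; bids=[-] asks=[#1:8@98]
After op 2 [order #2] market_sell(qty=1): fills=none; bids=[-] asks=[#1:8@98]
After op 3 [order #3] limit_buy(price=105, qty=8): fills=#3x#1:8@98; bids=[-] asks=[-]
After op 4 [order #4] limit_sell(price=104, qty=9): fills=none; bids=[-] asks=[#4:9@104]
After op 5 [order #5] limit_sell(price=102, qty=7): fills=none; bids=[-] asks=[#5:7@102 #4:9@104]
After op 6 [order #6] limit_sell(price=98, qty=3): fills=none; bids=[-] asks=[#6:3@98 #5:7@102 #4:9@104]
After op 7 [order #7] limit_sell(price=105, qty=10): fills=none; bids=[-] asks=[#6:3@98 #5:7@102 #4:9@104 #7:10@105]
After op 8 [order #8] limit_buy(price=97, qty=7): fills=none; bids=[#8:7@97] asks=[#6:3@98 #5:7@102 #4:9@104 #7:10@105]

Answer: bid=- ask=98
bid=- ask=98
bid=- ask=-
bid=- ask=104
bid=- ask=102
bid=- ask=98
bid=- ask=98
bid=97 ask=98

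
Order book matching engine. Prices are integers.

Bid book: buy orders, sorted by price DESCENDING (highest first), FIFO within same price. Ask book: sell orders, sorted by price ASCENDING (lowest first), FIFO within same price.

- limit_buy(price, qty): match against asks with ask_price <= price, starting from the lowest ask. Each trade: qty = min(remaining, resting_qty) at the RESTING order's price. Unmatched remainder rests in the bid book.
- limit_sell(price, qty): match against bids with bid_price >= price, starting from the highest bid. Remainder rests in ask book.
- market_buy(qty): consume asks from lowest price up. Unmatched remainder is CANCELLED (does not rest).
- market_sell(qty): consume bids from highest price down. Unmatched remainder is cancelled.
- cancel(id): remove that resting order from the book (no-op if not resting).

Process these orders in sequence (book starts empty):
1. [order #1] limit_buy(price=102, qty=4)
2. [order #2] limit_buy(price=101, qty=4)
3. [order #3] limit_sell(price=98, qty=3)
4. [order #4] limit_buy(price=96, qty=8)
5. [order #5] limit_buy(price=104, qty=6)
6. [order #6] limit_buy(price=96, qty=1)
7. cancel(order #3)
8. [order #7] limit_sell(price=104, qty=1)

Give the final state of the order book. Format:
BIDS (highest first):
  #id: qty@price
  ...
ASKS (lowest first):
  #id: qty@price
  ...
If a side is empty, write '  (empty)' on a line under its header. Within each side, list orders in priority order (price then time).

After op 1 [order #1] limit_buy(price=102, qty=4): fills=none; bids=[#1:4@102] asks=[-]
After op 2 [order #2] limit_buy(price=101, qty=4): fills=none; bids=[#1:4@102 #2:4@101] asks=[-]
After op 3 [order #3] limit_sell(price=98, qty=3): fills=#1x#3:3@102; bids=[#1:1@102 #2:4@101] asks=[-]
After op 4 [order #4] limit_buy(price=96, qty=8): fills=none; bids=[#1:1@102 #2:4@101 #4:8@96] asks=[-]
After op 5 [order #5] limit_buy(price=104, qty=6): fills=none; bids=[#5:6@104 #1:1@102 #2:4@101 #4:8@96] asks=[-]
After op 6 [order #6] limit_buy(price=96, qty=1): fills=none; bids=[#5:6@104 #1:1@102 #2:4@101 #4:8@96 #6:1@96] asks=[-]
After op 7 cancel(order #3): fills=none; bids=[#5:6@104 #1:1@102 #2:4@101 #4:8@96 #6:1@96] asks=[-]
After op 8 [order #7] limit_sell(price=104, qty=1): fills=#5x#7:1@104; bids=[#5:5@104 #1:1@102 #2:4@101 #4:8@96 #6:1@96] asks=[-]

Answer: BIDS (highest first):
  #5: 5@104
  #1: 1@102
  #2: 4@101
  #4: 8@96
  #6: 1@96
ASKS (lowest first):
  (empty)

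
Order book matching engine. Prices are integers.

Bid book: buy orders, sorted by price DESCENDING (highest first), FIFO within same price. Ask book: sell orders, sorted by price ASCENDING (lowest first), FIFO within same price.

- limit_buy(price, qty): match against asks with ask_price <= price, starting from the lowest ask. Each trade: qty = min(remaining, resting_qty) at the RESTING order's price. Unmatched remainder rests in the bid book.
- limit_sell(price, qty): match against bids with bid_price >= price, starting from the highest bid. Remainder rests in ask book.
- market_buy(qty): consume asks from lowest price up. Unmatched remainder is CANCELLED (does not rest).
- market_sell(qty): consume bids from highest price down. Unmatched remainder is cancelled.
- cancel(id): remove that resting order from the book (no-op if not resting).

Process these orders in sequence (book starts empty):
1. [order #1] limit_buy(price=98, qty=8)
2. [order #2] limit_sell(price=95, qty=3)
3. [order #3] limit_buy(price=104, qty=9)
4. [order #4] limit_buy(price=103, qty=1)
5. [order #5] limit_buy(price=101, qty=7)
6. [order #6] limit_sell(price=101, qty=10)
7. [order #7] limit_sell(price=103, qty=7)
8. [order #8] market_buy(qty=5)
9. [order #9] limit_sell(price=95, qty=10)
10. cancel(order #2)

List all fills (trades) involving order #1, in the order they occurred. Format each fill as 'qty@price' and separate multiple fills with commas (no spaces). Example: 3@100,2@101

Answer: 3@98,3@98

Derivation:
After op 1 [order #1] limit_buy(price=98, qty=8): fills=none; bids=[#1:8@98] asks=[-]
After op 2 [order #2] limit_sell(price=95, qty=3): fills=#1x#2:3@98; bids=[#1:5@98] asks=[-]
After op 3 [order #3] limit_buy(price=104, qty=9): fills=none; bids=[#3:9@104 #1:5@98] asks=[-]
After op 4 [order #4] limit_buy(price=103, qty=1): fills=none; bids=[#3:9@104 #4:1@103 #1:5@98] asks=[-]
After op 5 [order #5] limit_buy(price=101, qty=7): fills=none; bids=[#3:9@104 #4:1@103 #5:7@101 #1:5@98] asks=[-]
After op 6 [order #6] limit_sell(price=101, qty=10): fills=#3x#6:9@104 #4x#6:1@103; bids=[#5:7@101 #1:5@98] asks=[-]
After op 7 [order #7] limit_sell(price=103, qty=7): fills=none; bids=[#5:7@101 #1:5@98] asks=[#7:7@103]
After op 8 [order #8] market_buy(qty=5): fills=#8x#7:5@103; bids=[#5:7@101 #1:5@98] asks=[#7:2@103]
After op 9 [order #9] limit_sell(price=95, qty=10): fills=#5x#9:7@101 #1x#9:3@98; bids=[#1:2@98] asks=[#7:2@103]
After op 10 cancel(order #2): fills=none; bids=[#1:2@98] asks=[#7:2@103]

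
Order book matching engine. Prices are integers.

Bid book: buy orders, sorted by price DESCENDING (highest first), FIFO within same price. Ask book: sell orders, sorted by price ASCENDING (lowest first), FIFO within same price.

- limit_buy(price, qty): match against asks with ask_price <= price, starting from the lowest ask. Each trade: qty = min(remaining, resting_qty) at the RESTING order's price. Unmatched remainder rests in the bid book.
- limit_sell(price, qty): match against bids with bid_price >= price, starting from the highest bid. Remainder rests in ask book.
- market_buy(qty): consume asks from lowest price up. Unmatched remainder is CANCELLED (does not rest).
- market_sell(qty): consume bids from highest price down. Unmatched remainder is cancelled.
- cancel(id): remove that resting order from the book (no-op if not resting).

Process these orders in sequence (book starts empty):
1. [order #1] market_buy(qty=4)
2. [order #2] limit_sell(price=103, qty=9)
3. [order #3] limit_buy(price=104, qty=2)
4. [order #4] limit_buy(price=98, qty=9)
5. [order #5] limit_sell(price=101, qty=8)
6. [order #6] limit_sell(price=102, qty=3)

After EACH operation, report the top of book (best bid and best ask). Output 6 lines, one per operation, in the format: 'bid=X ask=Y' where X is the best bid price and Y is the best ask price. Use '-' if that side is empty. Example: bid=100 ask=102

After op 1 [order #1] market_buy(qty=4): fills=none; bids=[-] asks=[-]
After op 2 [order #2] limit_sell(price=103, qty=9): fills=none; bids=[-] asks=[#2:9@103]
After op 3 [order #3] limit_buy(price=104, qty=2): fills=#3x#2:2@103; bids=[-] asks=[#2:7@103]
After op 4 [order #4] limit_buy(price=98, qty=9): fills=none; bids=[#4:9@98] asks=[#2:7@103]
After op 5 [order #5] limit_sell(price=101, qty=8): fills=none; bids=[#4:9@98] asks=[#5:8@101 #2:7@103]
After op 6 [order #6] limit_sell(price=102, qty=3): fills=none; bids=[#4:9@98] asks=[#5:8@101 #6:3@102 #2:7@103]

Answer: bid=- ask=-
bid=- ask=103
bid=- ask=103
bid=98 ask=103
bid=98 ask=101
bid=98 ask=101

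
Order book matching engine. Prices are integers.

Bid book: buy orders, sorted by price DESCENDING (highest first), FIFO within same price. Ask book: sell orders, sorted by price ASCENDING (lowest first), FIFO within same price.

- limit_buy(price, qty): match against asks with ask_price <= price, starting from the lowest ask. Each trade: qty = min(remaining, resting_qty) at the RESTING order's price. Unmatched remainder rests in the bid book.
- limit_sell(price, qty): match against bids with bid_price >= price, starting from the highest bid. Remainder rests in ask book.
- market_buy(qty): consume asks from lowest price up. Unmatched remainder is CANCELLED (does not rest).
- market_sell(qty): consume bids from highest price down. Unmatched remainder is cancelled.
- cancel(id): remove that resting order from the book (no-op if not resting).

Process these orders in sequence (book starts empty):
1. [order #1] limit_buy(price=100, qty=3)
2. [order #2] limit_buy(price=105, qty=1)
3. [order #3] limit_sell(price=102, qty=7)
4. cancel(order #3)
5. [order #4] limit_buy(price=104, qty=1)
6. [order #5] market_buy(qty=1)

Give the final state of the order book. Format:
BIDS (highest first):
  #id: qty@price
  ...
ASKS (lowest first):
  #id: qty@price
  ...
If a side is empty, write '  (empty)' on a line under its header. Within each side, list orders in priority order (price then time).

After op 1 [order #1] limit_buy(price=100, qty=3): fills=none; bids=[#1:3@100] asks=[-]
After op 2 [order #2] limit_buy(price=105, qty=1): fills=none; bids=[#2:1@105 #1:3@100] asks=[-]
After op 3 [order #3] limit_sell(price=102, qty=7): fills=#2x#3:1@105; bids=[#1:3@100] asks=[#3:6@102]
After op 4 cancel(order #3): fills=none; bids=[#1:3@100] asks=[-]
After op 5 [order #4] limit_buy(price=104, qty=1): fills=none; bids=[#4:1@104 #1:3@100] asks=[-]
After op 6 [order #5] market_buy(qty=1): fills=none; bids=[#4:1@104 #1:3@100] asks=[-]

Answer: BIDS (highest first):
  #4: 1@104
  #1: 3@100
ASKS (lowest first):
  (empty)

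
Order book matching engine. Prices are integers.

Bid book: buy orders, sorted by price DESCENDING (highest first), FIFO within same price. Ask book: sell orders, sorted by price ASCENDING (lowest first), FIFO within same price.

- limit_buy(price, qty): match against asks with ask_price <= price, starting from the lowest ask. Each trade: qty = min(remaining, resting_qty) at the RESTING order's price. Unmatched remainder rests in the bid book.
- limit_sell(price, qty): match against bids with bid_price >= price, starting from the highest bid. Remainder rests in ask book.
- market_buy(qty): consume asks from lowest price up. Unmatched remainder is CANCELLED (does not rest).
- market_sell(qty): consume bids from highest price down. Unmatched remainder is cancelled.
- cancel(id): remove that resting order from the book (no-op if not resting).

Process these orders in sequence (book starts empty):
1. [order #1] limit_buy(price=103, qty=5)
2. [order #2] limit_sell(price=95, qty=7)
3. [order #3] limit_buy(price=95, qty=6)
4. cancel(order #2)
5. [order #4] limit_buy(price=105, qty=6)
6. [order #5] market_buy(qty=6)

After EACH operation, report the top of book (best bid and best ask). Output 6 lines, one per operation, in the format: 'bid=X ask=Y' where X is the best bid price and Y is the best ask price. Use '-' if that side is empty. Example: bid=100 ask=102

After op 1 [order #1] limit_buy(price=103, qty=5): fills=none; bids=[#1:5@103] asks=[-]
After op 2 [order #2] limit_sell(price=95, qty=7): fills=#1x#2:5@103; bids=[-] asks=[#2:2@95]
After op 3 [order #3] limit_buy(price=95, qty=6): fills=#3x#2:2@95; bids=[#3:4@95] asks=[-]
After op 4 cancel(order #2): fills=none; bids=[#3:4@95] asks=[-]
After op 5 [order #4] limit_buy(price=105, qty=6): fills=none; bids=[#4:6@105 #3:4@95] asks=[-]
After op 6 [order #5] market_buy(qty=6): fills=none; bids=[#4:6@105 #3:4@95] asks=[-]

Answer: bid=103 ask=-
bid=- ask=95
bid=95 ask=-
bid=95 ask=-
bid=105 ask=-
bid=105 ask=-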